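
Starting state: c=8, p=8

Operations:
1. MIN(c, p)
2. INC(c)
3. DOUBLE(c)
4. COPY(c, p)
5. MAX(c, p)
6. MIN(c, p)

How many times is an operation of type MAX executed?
1

Counting MAX operations:
Step 5: MAX(c, p) ← MAX
Total: 1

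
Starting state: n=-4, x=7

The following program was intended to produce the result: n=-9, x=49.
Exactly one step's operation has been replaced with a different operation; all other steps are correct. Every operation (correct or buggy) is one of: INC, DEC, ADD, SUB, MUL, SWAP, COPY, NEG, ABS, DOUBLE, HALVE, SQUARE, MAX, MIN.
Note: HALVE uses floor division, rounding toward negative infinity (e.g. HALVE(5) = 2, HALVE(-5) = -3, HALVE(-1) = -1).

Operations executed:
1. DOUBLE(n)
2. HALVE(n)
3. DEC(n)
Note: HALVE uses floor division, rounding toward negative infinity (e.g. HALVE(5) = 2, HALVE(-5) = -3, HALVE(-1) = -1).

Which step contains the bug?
Step 2

Trace with buggy code:
Initial: n=-4, x=7
After step 1: n=-8, x=7
After step 2: n=-4, x=7
After step 3: n=-5, x=7
Actual final n=-5, x=7 ≠ expected n=-9, x=49.
Step 2 is the only position where a single-operation replacement can produce the expected result.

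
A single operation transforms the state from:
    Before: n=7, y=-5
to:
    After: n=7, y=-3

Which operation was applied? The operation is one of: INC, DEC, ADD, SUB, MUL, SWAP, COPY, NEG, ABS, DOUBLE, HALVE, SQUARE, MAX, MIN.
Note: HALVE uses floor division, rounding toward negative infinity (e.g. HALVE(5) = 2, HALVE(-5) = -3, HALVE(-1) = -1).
HALVE(y)

Analyzing the change:
Before: n=7, y=-5
After: n=7, y=-3
Variable y changed from -5 to -3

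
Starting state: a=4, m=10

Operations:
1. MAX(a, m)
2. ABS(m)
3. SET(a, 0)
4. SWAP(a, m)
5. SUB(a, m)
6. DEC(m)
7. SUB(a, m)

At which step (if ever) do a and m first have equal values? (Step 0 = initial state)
Step 1

a and m first become equal after step 1.

Comparing values at each step:
Initial: a=4, m=10
After step 1: a=10, m=10 ← equal!
After step 2: a=10, m=10 ← equal!
After step 3: a=0, m=10
After step 4: a=10, m=0
After step 5: a=10, m=0
After step 6: a=10, m=-1
After step 7: a=11, m=-1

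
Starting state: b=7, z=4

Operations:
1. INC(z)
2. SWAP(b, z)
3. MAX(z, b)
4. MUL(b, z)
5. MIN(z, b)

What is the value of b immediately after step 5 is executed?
b = 35

Tracing b through execution:
Initial: b = 7
After step 1 (INC(z)): b = 7
After step 2 (SWAP(b, z)): b = 5
After step 3 (MAX(z, b)): b = 5
After step 4 (MUL(b, z)): b = 35
After step 5 (MIN(z, b)): b = 35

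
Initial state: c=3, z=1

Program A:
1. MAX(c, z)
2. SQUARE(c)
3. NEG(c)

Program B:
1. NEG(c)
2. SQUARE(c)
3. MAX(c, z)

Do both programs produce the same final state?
No

Program A final state: c=-9, z=1
Program B final state: c=9, z=1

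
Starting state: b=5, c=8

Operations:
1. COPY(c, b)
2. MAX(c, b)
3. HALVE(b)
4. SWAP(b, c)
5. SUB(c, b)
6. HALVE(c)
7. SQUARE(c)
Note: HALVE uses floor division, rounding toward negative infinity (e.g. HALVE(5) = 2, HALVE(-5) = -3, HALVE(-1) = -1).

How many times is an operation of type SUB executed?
1

Counting SUB operations:
Step 5: SUB(c, b) ← SUB
Total: 1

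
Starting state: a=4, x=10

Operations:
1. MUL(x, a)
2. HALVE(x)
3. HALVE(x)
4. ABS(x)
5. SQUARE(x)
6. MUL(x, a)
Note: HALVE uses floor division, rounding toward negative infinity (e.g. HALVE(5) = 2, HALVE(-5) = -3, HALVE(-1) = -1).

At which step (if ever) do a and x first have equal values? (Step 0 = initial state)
Never

a and x never become equal during execution.

Comparing values at each step:
Initial: a=4, x=10
After step 1: a=4, x=40
After step 2: a=4, x=20
After step 3: a=4, x=10
After step 4: a=4, x=10
After step 5: a=4, x=100
After step 6: a=4, x=400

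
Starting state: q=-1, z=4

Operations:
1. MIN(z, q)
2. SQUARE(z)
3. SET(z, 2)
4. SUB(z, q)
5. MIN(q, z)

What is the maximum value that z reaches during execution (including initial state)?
4

Values of z at each step:
Initial: z = 4 ← maximum
After step 1: z = -1
After step 2: z = 1
After step 3: z = 2
After step 4: z = 3
After step 5: z = 3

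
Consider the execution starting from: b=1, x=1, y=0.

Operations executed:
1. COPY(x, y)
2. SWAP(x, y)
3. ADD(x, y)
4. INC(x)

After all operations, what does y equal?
y = 0

Tracing execution:
Step 1: COPY(x, y) → y = 0
Step 2: SWAP(x, y) → y = 0
Step 3: ADD(x, y) → y = 0
Step 4: INC(x) → y = 0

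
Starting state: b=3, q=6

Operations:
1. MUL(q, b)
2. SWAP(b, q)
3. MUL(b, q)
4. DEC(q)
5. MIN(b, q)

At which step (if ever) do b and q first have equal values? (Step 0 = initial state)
Step 5

b and q first become equal after step 5.

Comparing values at each step:
Initial: b=3, q=6
After step 1: b=3, q=18
After step 2: b=18, q=3
After step 3: b=54, q=3
After step 4: b=54, q=2
After step 5: b=2, q=2 ← equal!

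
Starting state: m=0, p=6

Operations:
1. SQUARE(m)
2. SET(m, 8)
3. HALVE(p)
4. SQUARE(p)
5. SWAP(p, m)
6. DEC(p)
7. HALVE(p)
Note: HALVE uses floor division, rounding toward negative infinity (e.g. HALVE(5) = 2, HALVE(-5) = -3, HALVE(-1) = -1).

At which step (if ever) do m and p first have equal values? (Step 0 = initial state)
Never

m and p never become equal during execution.

Comparing values at each step:
Initial: m=0, p=6
After step 1: m=0, p=6
After step 2: m=8, p=6
After step 3: m=8, p=3
After step 4: m=8, p=9
After step 5: m=9, p=8
After step 6: m=9, p=7
After step 7: m=9, p=3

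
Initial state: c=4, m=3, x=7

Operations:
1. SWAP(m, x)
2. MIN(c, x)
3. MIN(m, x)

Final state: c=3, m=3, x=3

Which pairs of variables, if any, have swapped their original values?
None

Comparing initial and final values:
c: 4 → 3
x: 7 → 3
m: 3 → 3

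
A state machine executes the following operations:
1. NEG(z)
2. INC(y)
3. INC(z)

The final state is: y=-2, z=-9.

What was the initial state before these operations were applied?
y=-3, z=10

Working backwards:
Final state: y=-2, z=-9
Before step 3 (INC(z)): y=-2, z=-10
Before step 2 (INC(y)): y=-3, z=-10
Before step 1 (NEG(z)): y=-3, z=10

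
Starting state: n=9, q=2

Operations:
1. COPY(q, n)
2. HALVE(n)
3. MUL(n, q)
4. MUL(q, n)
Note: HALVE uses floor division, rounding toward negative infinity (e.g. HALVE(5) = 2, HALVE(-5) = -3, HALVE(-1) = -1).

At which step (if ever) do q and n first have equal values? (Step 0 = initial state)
Step 1

q and n first become equal after step 1.

Comparing values at each step:
Initial: q=2, n=9
After step 1: q=9, n=9 ← equal!
After step 2: q=9, n=4
After step 3: q=9, n=36
After step 4: q=324, n=36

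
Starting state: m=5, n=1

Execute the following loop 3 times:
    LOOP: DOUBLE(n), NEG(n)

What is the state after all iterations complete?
m=5, n=-8

Iteration trace:
Start: m=5, n=1
After iteration 1: m=5, n=-2
After iteration 2: m=5, n=4
After iteration 3: m=5, n=-8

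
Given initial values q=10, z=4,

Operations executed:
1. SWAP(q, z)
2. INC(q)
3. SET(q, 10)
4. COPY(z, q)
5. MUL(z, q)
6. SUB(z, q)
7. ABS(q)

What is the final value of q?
q = 10

Tracing execution:
Step 1: SWAP(q, z) → q = 4
Step 2: INC(q) → q = 5
Step 3: SET(q, 10) → q = 10
Step 4: COPY(z, q) → q = 10
Step 5: MUL(z, q) → q = 10
Step 6: SUB(z, q) → q = 10
Step 7: ABS(q) → q = 10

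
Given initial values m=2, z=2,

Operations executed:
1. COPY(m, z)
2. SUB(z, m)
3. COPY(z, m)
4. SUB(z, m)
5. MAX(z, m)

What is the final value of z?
z = 2

Tracing execution:
Step 1: COPY(m, z) → z = 2
Step 2: SUB(z, m) → z = 0
Step 3: COPY(z, m) → z = 2
Step 4: SUB(z, m) → z = 0
Step 5: MAX(z, m) → z = 2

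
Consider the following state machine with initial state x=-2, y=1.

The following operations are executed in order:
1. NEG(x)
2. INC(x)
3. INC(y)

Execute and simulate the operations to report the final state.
{x: 3, y: 2}

Step-by-step execution:
Initial: x=-2, y=1
After step 1 (NEG(x)): x=2, y=1
After step 2 (INC(x)): x=3, y=1
After step 3 (INC(y)): x=3, y=2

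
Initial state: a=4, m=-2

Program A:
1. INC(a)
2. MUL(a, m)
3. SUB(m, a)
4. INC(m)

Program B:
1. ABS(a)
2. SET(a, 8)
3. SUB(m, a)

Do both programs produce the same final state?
No

Program A final state: a=-10, m=9
Program B final state: a=8, m=-10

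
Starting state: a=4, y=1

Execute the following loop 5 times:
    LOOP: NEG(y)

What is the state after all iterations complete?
a=4, y=-1

Iteration trace:
Start: a=4, y=1
After iteration 1: a=4, y=-1
After iteration 2: a=4, y=1
After iteration 3: a=4, y=-1
After iteration 4: a=4, y=1
After iteration 5: a=4, y=-1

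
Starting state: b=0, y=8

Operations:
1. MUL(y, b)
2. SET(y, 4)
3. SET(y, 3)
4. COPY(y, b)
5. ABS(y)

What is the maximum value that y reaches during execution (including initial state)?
8

Values of y at each step:
Initial: y = 8 ← maximum
After step 1: y = 0
After step 2: y = 4
After step 3: y = 3
After step 4: y = 0
After step 5: y = 0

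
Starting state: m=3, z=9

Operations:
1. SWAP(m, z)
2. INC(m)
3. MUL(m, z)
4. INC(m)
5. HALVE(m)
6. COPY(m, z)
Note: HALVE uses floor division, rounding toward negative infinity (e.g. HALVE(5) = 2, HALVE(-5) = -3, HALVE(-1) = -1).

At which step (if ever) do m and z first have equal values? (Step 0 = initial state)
Step 6

m and z first become equal after step 6.

Comparing values at each step:
Initial: m=3, z=9
After step 1: m=9, z=3
After step 2: m=10, z=3
After step 3: m=30, z=3
After step 4: m=31, z=3
After step 5: m=15, z=3
After step 6: m=3, z=3 ← equal!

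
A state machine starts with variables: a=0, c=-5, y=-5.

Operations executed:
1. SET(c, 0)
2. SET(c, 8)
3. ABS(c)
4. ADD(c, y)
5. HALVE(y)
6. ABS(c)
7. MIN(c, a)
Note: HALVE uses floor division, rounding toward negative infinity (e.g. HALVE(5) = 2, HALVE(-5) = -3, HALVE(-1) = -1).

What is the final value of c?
c = 0

Tracing execution:
Step 1: SET(c, 0) → c = 0
Step 2: SET(c, 8) → c = 8
Step 3: ABS(c) → c = 8
Step 4: ADD(c, y) → c = 3
Step 5: HALVE(y) → c = 3
Step 6: ABS(c) → c = 3
Step 7: MIN(c, a) → c = 0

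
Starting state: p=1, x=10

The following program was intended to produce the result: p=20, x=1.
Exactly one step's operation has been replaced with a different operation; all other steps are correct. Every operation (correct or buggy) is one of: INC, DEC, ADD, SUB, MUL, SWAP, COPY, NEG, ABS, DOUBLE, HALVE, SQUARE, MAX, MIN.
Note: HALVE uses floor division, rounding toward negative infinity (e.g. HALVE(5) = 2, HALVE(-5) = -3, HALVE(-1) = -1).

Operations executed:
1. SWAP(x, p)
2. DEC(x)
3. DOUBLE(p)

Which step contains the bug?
Step 2

Trace with buggy code:
Initial: p=1, x=10
After step 1: p=10, x=1
After step 2: p=10, x=0
After step 3: p=20, x=0
Actual final p=20, x=0 ≠ expected p=20, x=1.
Step 2 is the only position where a single-operation replacement can produce the expected result.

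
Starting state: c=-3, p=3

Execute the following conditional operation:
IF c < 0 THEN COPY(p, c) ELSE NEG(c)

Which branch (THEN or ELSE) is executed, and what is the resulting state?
Branch: THEN, Final state: c=-3, p=-3

Evaluating condition: c < 0
c = -3
Condition is True, so THEN branch executes
After COPY(p, c): c=-3, p=-3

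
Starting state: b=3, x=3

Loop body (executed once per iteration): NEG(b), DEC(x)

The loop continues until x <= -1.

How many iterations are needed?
4

Tracing iterations:
Initial: b=3, x=3
After iteration 1: b=-3, x=2
After iteration 2: b=3, x=1
After iteration 3: b=-3, x=0
After iteration 4: b=3, x=-1
x <= -1 now holds, so the loop exits after 4 iterations.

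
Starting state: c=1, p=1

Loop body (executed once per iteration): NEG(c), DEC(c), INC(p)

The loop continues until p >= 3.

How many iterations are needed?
2

Tracing iterations:
Initial: c=1, p=1
After iteration 1: c=-2, p=2
After iteration 2: c=1, p=3
p >= 3 now holds, so the loop exits after 2 iterations.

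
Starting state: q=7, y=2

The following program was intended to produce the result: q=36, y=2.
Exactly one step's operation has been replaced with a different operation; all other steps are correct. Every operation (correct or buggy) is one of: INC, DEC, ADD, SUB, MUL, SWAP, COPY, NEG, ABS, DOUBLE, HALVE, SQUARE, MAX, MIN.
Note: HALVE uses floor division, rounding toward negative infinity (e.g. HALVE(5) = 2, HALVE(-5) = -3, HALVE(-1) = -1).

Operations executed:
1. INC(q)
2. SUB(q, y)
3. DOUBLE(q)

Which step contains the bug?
Step 3

Trace with buggy code:
Initial: q=7, y=2
After step 1: q=8, y=2
After step 2: q=6, y=2
After step 3: q=12, y=2
Actual final q=12, y=2 ≠ expected q=36, y=2.
Step 3 is the only position where a single-operation replacement can produce the expected result.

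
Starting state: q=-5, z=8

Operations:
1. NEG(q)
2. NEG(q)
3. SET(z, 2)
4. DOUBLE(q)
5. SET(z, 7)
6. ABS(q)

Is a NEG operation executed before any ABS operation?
Yes

First NEG: step 1
First ABS: step 6
Since 1 < 6, NEG comes first.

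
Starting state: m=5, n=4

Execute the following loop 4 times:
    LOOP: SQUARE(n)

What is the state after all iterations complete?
m=5, n=4294967296

Iteration trace:
Start: m=5, n=4
After iteration 1: m=5, n=16
After iteration 2: m=5, n=256
After iteration 3: m=5, n=65536
After iteration 4: m=5, n=4294967296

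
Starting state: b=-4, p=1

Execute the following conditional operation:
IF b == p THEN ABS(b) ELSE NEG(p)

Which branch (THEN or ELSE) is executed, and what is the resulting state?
Branch: ELSE, Final state: b=-4, p=-1

Evaluating condition: b == p
b = -4, p = 1
Condition is False, so ELSE branch executes
After NEG(p): b=-4, p=-1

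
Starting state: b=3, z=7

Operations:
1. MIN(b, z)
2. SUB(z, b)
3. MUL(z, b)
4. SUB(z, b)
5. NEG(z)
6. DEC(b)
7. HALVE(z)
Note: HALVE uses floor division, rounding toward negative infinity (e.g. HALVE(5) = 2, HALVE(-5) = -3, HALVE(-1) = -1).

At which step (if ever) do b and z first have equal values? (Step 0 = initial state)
Never

b and z never become equal during execution.

Comparing values at each step:
Initial: b=3, z=7
After step 1: b=3, z=7
After step 2: b=3, z=4
After step 3: b=3, z=12
After step 4: b=3, z=9
After step 5: b=3, z=-9
After step 6: b=2, z=-9
After step 7: b=2, z=-5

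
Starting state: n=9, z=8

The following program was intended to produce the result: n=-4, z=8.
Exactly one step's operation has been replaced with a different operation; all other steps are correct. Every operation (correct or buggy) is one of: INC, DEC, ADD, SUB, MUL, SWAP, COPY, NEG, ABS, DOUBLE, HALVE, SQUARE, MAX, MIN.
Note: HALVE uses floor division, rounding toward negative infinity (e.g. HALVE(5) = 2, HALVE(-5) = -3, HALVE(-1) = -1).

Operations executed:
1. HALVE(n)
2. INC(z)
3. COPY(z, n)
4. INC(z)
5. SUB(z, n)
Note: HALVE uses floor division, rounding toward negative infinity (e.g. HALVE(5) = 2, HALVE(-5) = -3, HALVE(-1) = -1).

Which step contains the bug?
Step 4

Trace with buggy code:
Initial: n=9, z=8
After step 1: n=4, z=8
After step 2: n=4, z=9
After step 3: n=4, z=4
After step 4: n=4, z=5
After step 5: n=4, z=1
Actual final n=4, z=1 ≠ expected n=-4, z=8.
Step 4 is the only position where a single-operation replacement can produce the expected result.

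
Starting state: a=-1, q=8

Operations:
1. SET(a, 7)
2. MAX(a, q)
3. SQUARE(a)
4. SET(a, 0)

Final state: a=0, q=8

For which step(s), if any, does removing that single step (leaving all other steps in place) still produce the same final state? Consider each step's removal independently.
Step(s) 1, 2, 3

Testing removal of each single step:
Without step 1: final = a=0, q=8 (same)
Without step 2: final = a=0, q=8 (same)
Without step 3: final = a=0, q=8 (same)
Without step 4: final = a=64, q=8 (different)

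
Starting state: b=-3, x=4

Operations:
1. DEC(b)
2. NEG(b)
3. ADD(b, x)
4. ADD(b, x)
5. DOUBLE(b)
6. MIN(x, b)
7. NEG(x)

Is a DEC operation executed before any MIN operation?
Yes

First DEC: step 1
First MIN: step 6
Since 1 < 6, DEC comes first.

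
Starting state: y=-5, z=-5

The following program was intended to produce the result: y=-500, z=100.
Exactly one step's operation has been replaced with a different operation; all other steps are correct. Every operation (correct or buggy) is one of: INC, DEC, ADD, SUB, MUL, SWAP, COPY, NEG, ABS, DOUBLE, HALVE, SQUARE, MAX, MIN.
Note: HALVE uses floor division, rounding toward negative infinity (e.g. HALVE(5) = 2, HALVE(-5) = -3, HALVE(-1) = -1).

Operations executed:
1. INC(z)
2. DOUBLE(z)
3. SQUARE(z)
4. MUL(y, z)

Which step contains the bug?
Step 1

Trace with buggy code:
Initial: y=-5, z=-5
After step 1: y=-5, z=-4
After step 2: y=-5, z=-8
After step 3: y=-5, z=64
After step 4: y=-320, z=64
Actual final y=-320, z=64 ≠ expected y=-500, z=100.
Step 1 is the only position where a single-operation replacement can produce the expected result.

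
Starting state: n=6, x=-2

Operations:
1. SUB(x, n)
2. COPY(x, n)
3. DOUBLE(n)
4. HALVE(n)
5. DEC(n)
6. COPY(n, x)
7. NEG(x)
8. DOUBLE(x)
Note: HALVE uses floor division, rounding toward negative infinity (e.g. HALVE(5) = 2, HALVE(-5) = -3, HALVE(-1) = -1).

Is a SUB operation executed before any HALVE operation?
Yes

First SUB: step 1
First HALVE: step 4
Since 1 < 4, SUB comes first.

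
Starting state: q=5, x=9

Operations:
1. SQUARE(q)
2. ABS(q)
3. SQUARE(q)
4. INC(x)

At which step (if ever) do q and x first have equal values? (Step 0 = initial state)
Never

q and x never become equal during execution.

Comparing values at each step:
Initial: q=5, x=9
After step 1: q=25, x=9
After step 2: q=25, x=9
After step 3: q=625, x=9
After step 4: q=625, x=10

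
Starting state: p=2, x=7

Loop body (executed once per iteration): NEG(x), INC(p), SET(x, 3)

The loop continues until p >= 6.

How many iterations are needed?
4

Tracing iterations:
Initial: p=2, x=7
After iteration 1: p=3, x=3
After iteration 2: p=4, x=3
After iteration 3: p=5, x=3
After iteration 4: p=6, x=3
p >= 6 now holds, so the loop exits after 4 iterations.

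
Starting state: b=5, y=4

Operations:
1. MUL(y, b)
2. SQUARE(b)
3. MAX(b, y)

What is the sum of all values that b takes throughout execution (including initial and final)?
60

Values of b at each step:
Initial: b = 5
After step 1: b = 5
After step 2: b = 25
After step 3: b = 25
Sum = 5 + 5 + 25 + 25 = 60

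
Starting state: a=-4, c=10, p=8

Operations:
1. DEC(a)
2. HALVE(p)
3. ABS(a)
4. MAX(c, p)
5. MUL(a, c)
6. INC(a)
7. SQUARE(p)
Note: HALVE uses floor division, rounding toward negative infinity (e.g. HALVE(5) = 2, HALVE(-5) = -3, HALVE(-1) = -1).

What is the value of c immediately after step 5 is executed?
c = 10

Tracing c through execution:
Initial: c = 10
After step 1 (DEC(a)): c = 10
After step 2 (HALVE(p)): c = 10
After step 3 (ABS(a)): c = 10
After step 4 (MAX(c, p)): c = 10
After step 5 (MUL(a, c)): c = 10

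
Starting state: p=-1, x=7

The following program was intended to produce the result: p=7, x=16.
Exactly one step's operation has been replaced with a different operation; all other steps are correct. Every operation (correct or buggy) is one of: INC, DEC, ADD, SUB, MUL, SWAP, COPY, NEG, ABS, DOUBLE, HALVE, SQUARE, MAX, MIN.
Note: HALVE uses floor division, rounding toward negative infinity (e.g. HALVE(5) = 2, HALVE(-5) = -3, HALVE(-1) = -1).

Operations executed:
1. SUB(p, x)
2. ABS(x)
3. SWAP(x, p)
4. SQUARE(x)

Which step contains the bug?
Step 2

Trace with buggy code:
Initial: p=-1, x=7
After step 1: p=-8, x=7
After step 2: p=-8, x=7
After step 3: p=7, x=-8
After step 4: p=7, x=64
Actual final p=7, x=64 ≠ expected p=7, x=16.
Step 2 is the only position where a single-operation replacement can produce the expected result.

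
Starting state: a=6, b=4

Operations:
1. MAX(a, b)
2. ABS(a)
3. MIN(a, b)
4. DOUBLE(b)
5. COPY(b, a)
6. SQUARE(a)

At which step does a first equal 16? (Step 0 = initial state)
Step 6

Tracing a:
Initial: a = 6
After step 1: a = 6
After step 2: a = 6
After step 3: a = 4
After step 4: a = 4
After step 5: a = 4
After step 6: a = 16 ← first occurrence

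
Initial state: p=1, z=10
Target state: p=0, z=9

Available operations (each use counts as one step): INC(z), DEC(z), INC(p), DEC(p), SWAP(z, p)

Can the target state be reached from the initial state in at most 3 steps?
Yes

Path (2 steps): DEC(z) → DEC(p)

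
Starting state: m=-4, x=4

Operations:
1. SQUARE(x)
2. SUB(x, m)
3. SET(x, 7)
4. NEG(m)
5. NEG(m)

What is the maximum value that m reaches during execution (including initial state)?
4

Values of m at each step:
Initial: m = -4
After step 1: m = -4
After step 2: m = -4
After step 3: m = -4
After step 4: m = 4 ← maximum
After step 5: m = -4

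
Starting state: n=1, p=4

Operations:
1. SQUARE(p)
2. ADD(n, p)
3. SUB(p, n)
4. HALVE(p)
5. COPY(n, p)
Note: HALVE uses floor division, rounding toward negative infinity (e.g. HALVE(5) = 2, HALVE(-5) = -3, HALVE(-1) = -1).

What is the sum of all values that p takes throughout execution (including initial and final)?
33

Values of p at each step:
Initial: p = 4
After step 1: p = 16
After step 2: p = 16
After step 3: p = -1
After step 4: p = -1
After step 5: p = -1
Sum = 4 + 16 + 16 + -1 + -1 + -1 = 33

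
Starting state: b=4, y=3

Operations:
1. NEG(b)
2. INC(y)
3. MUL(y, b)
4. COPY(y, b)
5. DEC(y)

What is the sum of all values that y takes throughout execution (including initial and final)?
-15

Values of y at each step:
Initial: y = 3
After step 1: y = 3
After step 2: y = 4
After step 3: y = -16
After step 4: y = -4
After step 5: y = -5
Sum = 3 + 3 + 4 + -16 + -4 + -5 = -15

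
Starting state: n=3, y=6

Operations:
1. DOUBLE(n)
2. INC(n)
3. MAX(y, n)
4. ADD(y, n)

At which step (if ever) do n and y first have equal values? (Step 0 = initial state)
Step 1

n and y first become equal after step 1.

Comparing values at each step:
Initial: n=3, y=6
After step 1: n=6, y=6 ← equal!
After step 2: n=7, y=6
After step 3: n=7, y=7 ← equal!
After step 4: n=7, y=14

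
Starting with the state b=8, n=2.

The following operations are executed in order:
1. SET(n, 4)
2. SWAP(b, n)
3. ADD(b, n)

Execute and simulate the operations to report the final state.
{b: 12, n: 8}

Step-by-step execution:
Initial: b=8, n=2
After step 1 (SET(n, 4)): b=8, n=4
After step 2 (SWAP(b, n)): b=4, n=8
After step 3 (ADD(b, n)): b=12, n=8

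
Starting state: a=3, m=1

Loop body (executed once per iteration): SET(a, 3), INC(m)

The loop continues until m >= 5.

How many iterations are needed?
4

Tracing iterations:
Initial: a=3, m=1
After iteration 1: a=3, m=2
After iteration 2: a=3, m=3
After iteration 3: a=3, m=4
After iteration 4: a=3, m=5
m >= 5 now holds, so the loop exits after 4 iterations.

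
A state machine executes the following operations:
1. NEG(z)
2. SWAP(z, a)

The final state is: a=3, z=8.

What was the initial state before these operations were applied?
a=8, z=-3

Working backwards:
Final state: a=3, z=8
Before step 2 (SWAP(z, a)): a=8, z=3
Before step 1 (NEG(z)): a=8, z=-3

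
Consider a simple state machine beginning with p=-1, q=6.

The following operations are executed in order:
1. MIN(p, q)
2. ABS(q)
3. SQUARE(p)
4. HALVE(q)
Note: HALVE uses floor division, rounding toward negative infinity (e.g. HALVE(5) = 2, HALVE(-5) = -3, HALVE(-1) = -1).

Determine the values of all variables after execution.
{p: 1, q: 3}

Step-by-step execution:
Initial: p=-1, q=6
After step 1 (MIN(p, q)): p=-1, q=6
After step 2 (ABS(q)): p=-1, q=6
After step 3 (SQUARE(p)): p=1, q=6
After step 4 (HALVE(q)): p=1, q=3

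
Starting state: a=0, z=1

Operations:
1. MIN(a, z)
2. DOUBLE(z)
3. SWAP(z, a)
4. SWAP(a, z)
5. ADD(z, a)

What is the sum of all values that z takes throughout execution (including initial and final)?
8

Values of z at each step:
Initial: z = 1
After step 1: z = 1
After step 2: z = 2
After step 3: z = 0
After step 4: z = 2
After step 5: z = 2
Sum = 1 + 1 + 2 + 0 + 2 + 2 = 8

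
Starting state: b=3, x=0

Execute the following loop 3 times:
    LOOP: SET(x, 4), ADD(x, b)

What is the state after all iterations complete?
b=3, x=7

Iteration trace:
Start: b=3, x=0
After iteration 1: b=3, x=7
After iteration 2: b=3, x=7
After iteration 3: b=3, x=7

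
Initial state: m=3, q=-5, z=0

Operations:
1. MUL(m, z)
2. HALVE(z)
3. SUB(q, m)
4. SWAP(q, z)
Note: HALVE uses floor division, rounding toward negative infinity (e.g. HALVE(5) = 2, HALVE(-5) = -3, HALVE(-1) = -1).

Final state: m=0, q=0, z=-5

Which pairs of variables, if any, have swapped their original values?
(z, q)

Comparing initial and final values:
z: 0 → -5
m: 3 → 0
q: -5 → 0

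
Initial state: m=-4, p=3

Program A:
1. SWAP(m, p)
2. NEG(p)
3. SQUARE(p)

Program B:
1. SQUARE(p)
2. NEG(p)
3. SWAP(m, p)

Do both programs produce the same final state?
No

Program A final state: m=3, p=16
Program B final state: m=-9, p=-4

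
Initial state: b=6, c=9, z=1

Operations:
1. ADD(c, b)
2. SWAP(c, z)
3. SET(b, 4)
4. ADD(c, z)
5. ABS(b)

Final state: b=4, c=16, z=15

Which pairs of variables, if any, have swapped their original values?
None

Comparing initial and final values:
b: 6 → 4
c: 9 → 16
z: 1 → 15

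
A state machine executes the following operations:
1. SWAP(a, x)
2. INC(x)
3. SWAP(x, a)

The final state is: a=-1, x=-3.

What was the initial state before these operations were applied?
a=-2, x=-3

Working backwards:
Final state: a=-1, x=-3
Before step 3 (SWAP(x, a)): a=-3, x=-1
Before step 2 (INC(x)): a=-3, x=-2
Before step 1 (SWAP(a, x)): a=-2, x=-3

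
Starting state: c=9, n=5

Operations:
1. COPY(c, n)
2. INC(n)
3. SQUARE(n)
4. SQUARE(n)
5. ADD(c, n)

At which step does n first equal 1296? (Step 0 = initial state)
Step 4

Tracing n:
Initial: n = 5
After step 1: n = 5
After step 2: n = 6
After step 3: n = 36
After step 4: n = 1296 ← first occurrence
After step 5: n = 1296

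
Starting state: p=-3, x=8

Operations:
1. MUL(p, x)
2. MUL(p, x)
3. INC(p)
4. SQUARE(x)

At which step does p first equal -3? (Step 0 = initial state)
Step 0

Tracing p:
Initial: p = -3 ← first occurrence
After step 1: p = -24
After step 2: p = -192
After step 3: p = -191
After step 4: p = -191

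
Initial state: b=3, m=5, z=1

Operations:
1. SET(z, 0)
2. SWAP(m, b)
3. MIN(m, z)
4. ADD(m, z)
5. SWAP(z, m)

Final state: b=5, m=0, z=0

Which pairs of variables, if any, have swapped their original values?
None

Comparing initial and final values:
z: 1 → 0
b: 3 → 5
m: 5 → 0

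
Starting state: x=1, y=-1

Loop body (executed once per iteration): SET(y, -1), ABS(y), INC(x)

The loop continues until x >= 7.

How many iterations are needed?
6

Tracing iterations:
Initial: x=1, y=-1
After iteration 1: x=2, y=1
After iteration 2: x=3, y=1
After iteration 3: x=4, y=1
After iteration 4: x=5, y=1
After iteration 5: x=6, y=1
After iteration 6: x=7, y=1
x >= 7 now holds, so the loop exits after 6 iterations.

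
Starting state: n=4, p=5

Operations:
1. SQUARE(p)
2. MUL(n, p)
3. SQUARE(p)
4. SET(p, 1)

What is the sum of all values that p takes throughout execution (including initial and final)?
681

Values of p at each step:
Initial: p = 5
After step 1: p = 25
After step 2: p = 25
After step 3: p = 625
After step 4: p = 1
Sum = 5 + 25 + 25 + 625 + 1 = 681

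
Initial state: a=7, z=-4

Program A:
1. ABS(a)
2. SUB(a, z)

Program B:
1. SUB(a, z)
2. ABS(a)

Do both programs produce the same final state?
Yes

Program A final state: a=11, z=-4
Program B final state: a=11, z=-4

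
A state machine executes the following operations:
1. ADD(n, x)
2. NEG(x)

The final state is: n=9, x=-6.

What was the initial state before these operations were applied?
n=3, x=6

Working backwards:
Final state: n=9, x=-6
Before step 2 (NEG(x)): n=9, x=6
Before step 1 (ADD(n, x)): n=3, x=6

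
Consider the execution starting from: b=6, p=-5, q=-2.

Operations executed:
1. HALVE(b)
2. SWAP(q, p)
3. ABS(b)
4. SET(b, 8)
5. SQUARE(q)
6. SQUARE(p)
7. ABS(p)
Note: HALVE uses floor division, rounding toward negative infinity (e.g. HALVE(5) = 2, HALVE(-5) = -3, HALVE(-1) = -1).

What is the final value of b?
b = 8

Tracing execution:
Step 1: HALVE(b) → b = 3
Step 2: SWAP(q, p) → b = 3
Step 3: ABS(b) → b = 3
Step 4: SET(b, 8) → b = 8
Step 5: SQUARE(q) → b = 8
Step 6: SQUARE(p) → b = 8
Step 7: ABS(p) → b = 8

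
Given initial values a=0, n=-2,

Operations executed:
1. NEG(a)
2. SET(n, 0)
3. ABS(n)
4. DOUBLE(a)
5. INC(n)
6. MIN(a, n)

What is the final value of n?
n = 1

Tracing execution:
Step 1: NEG(a) → n = -2
Step 2: SET(n, 0) → n = 0
Step 3: ABS(n) → n = 0
Step 4: DOUBLE(a) → n = 0
Step 5: INC(n) → n = 1
Step 6: MIN(a, n) → n = 1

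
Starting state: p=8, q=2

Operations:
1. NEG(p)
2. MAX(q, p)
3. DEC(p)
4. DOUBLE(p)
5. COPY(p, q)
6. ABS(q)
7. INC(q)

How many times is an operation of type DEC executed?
1

Counting DEC operations:
Step 3: DEC(p) ← DEC
Total: 1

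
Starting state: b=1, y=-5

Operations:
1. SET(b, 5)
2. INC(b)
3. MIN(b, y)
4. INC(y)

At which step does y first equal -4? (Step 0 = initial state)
Step 4

Tracing y:
Initial: y = -5
After step 1: y = -5
After step 2: y = -5
After step 3: y = -5
After step 4: y = -4 ← first occurrence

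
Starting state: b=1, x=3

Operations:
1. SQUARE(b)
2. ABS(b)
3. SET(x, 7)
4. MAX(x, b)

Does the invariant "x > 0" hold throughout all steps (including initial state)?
Yes

The invariant holds at every step.

State at each step:
Initial: b=1, x=3
After step 1: b=1, x=3
After step 2: b=1, x=3
After step 3: b=1, x=7
After step 4: b=1, x=7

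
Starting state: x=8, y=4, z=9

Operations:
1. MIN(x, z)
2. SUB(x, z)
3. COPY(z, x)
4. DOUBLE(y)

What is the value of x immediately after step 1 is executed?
x = 8

Tracing x through execution:
Initial: x = 8
After step 1 (MIN(x, z)): x = 8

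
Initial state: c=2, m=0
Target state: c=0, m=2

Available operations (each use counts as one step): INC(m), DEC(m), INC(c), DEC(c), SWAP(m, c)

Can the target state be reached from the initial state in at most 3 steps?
Yes

Path (1 step): SWAP(m, c)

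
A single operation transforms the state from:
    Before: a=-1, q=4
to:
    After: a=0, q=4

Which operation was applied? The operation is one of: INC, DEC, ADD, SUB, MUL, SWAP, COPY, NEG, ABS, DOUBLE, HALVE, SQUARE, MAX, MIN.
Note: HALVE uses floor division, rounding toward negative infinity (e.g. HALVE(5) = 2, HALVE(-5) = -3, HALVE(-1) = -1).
INC(a)

Analyzing the change:
Before: a=-1, q=4
After: a=0, q=4
Variable a changed from -1 to 0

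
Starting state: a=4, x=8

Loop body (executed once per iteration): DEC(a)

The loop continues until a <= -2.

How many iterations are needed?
6

Tracing iterations:
Initial: a=4, x=8
After iteration 1: a=3, x=8
After iteration 2: a=2, x=8
After iteration 3: a=1, x=8
After iteration 4: a=0, x=8
After iteration 5: a=-1, x=8
After iteration 6: a=-2, x=8
a <= -2 now holds, so the loop exits after 6 iterations.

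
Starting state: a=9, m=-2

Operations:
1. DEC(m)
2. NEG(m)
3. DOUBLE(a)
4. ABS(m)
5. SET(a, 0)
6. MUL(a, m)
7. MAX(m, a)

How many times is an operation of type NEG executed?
1

Counting NEG operations:
Step 2: NEG(m) ← NEG
Total: 1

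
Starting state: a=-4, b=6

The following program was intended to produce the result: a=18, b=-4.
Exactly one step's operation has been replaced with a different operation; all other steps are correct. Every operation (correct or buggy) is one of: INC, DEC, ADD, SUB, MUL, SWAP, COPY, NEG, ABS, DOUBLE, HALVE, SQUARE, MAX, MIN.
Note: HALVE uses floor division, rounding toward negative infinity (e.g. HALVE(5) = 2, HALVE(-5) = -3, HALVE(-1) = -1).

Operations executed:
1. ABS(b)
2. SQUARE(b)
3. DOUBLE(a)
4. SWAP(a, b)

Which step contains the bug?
Step 3

Trace with buggy code:
Initial: a=-4, b=6
After step 1: a=-4, b=6
After step 2: a=-4, b=36
After step 3: a=-8, b=36
After step 4: a=36, b=-8
Actual final a=36, b=-8 ≠ expected a=18, b=-4.
Step 3 is the only position where a single-operation replacement can produce the expected result.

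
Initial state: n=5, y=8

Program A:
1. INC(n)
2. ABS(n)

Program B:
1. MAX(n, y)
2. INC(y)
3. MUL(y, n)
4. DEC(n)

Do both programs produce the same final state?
No

Program A final state: n=6, y=8
Program B final state: n=7, y=72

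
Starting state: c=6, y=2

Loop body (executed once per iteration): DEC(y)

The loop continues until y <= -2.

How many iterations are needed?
4

Tracing iterations:
Initial: c=6, y=2
After iteration 1: c=6, y=1
After iteration 2: c=6, y=0
After iteration 3: c=6, y=-1
After iteration 4: c=6, y=-2
y <= -2 now holds, so the loop exits after 4 iterations.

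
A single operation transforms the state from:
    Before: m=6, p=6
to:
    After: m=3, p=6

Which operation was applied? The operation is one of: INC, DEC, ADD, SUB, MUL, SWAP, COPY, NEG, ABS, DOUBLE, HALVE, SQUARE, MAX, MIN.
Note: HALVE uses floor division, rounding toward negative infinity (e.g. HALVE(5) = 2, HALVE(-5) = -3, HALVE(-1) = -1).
HALVE(m)

Analyzing the change:
Before: m=6, p=6
After: m=3, p=6
Variable m changed from 6 to 3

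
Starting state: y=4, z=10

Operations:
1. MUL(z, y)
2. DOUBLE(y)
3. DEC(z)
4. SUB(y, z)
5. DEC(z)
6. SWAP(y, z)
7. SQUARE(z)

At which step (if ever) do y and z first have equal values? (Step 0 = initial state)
Never

y and z never become equal during execution.

Comparing values at each step:
Initial: y=4, z=10
After step 1: y=4, z=40
After step 2: y=8, z=40
After step 3: y=8, z=39
After step 4: y=-31, z=39
After step 5: y=-31, z=38
After step 6: y=38, z=-31
After step 7: y=38, z=961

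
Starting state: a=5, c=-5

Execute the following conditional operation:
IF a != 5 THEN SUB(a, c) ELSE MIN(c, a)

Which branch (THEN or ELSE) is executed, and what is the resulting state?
Branch: ELSE, Final state: a=5, c=-5

Evaluating condition: a != 5
a = 5
Condition is False, so ELSE branch executes
After MIN(c, a): a=5, c=-5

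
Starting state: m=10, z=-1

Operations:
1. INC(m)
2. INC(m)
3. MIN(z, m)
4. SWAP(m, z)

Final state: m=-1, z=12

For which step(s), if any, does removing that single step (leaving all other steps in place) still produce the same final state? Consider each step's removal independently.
Step(s) 3

Testing removal of each single step:
Without step 1: final = m=-1, z=11 (different)
Without step 2: final = m=-1, z=11 (different)
Without step 3: final = m=-1, z=12 (same)
Without step 4: final = m=12, z=-1 (different)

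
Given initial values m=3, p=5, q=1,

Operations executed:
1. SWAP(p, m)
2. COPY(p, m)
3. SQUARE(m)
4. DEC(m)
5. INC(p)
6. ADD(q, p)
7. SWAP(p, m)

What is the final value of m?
m = 6

Tracing execution:
Step 1: SWAP(p, m) → m = 5
Step 2: COPY(p, m) → m = 5
Step 3: SQUARE(m) → m = 25
Step 4: DEC(m) → m = 24
Step 5: INC(p) → m = 24
Step 6: ADD(q, p) → m = 24
Step 7: SWAP(p, m) → m = 6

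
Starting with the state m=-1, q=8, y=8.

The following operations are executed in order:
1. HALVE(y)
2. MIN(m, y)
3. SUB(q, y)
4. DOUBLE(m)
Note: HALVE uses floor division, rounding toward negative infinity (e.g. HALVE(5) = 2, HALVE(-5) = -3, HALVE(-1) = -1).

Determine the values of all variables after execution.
{m: -2, q: 4, y: 4}

Step-by-step execution:
Initial: m=-1, q=8, y=8
After step 1 (HALVE(y)): m=-1, q=8, y=4
After step 2 (MIN(m, y)): m=-1, q=8, y=4
After step 3 (SUB(q, y)): m=-1, q=4, y=4
After step 4 (DOUBLE(m)): m=-2, q=4, y=4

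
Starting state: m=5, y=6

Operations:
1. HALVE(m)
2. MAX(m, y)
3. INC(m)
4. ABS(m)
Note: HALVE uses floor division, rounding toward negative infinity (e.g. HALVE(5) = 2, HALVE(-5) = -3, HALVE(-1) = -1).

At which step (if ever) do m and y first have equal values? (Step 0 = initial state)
Step 2

m and y first become equal after step 2.

Comparing values at each step:
Initial: m=5, y=6
After step 1: m=2, y=6
After step 2: m=6, y=6 ← equal!
After step 3: m=7, y=6
After step 4: m=7, y=6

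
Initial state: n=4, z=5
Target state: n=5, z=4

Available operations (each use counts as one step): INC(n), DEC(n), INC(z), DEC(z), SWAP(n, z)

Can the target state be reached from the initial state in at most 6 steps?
Yes

Path (1 step): SWAP(n, z)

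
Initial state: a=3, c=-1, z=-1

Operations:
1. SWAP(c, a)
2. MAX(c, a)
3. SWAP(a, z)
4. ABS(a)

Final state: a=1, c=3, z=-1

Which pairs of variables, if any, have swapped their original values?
None

Comparing initial and final values:
z: -1 → -1
a: 3 → 1
c: -1 → 3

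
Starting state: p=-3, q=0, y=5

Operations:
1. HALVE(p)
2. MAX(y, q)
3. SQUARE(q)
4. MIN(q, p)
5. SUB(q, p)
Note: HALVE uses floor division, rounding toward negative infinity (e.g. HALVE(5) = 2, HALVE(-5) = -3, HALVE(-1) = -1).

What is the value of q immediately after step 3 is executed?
q = 0

Tracing q through execution:
Initial: q = 0
After step 1 (HALVE(p)): q = 0
After step 2 (MAX(y, q)): q = 0
After step 3 (SQUARE(q)): q = 0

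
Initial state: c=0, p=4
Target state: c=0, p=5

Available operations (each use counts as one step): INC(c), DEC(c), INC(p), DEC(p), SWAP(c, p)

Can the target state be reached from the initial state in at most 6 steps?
Yes

Path (1 step): INC(p)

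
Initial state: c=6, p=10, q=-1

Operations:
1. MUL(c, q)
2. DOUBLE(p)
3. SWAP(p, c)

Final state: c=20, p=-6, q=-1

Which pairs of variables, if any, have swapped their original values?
None

Comparing initial and final values:
c: 6 → 20
p: 10 → -6
q: -1 → -1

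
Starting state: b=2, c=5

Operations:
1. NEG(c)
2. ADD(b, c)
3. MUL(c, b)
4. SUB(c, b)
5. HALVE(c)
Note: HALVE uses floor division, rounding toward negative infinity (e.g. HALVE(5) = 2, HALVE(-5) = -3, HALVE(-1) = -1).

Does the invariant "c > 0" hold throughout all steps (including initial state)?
No, violated after step 1

The invariant is violated after step 1.

State at each step:
Initial: b=2, c=5
After step 1: b=2, c=-5
After step 2: b=-3, c=-5
After step 3: b=-3, c=15
After step 4: b=-3, c=18
After step 5: b=-3, c=9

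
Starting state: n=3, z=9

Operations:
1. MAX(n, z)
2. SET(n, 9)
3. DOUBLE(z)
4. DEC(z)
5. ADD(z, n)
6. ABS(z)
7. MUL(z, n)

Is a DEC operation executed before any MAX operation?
No

First DEC: step 4
First MAX: step 1
Since 4 > 1, MAX comes first.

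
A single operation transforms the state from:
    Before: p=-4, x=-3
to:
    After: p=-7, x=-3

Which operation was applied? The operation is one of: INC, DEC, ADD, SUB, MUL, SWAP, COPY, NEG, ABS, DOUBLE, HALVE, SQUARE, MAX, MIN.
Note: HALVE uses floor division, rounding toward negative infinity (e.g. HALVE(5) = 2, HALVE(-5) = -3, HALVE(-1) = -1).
ADD(p, x)

Analyzing the change:
Before: p=-4, x=-3
After: p=-7, x=-3
Variable p changed from -4 to -7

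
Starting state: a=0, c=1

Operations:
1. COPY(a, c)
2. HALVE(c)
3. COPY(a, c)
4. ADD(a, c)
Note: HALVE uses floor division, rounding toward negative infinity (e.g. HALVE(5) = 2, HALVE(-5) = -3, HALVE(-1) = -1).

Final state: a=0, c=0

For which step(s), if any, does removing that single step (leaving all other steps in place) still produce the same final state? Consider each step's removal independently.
Step(s) 1, 4

Testing removal of each single step:
Without step 1: final = a=0, c=0 (same)
Without step 2: final = a=2, c=1 (different)
Without step 3: final = a=1, c=0 (different)
Without step 4: final = a=0, c=0 (same)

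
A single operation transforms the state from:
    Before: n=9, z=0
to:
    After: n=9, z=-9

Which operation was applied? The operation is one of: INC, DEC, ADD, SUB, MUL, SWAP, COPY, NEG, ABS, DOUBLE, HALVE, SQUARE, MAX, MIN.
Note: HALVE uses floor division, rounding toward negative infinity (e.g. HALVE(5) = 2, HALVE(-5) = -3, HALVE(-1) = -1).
SUB(z, n)

Analyzing the change:
Before: n=9, z=0
After: n=9, z=-9
Variable z changed from 0 to -9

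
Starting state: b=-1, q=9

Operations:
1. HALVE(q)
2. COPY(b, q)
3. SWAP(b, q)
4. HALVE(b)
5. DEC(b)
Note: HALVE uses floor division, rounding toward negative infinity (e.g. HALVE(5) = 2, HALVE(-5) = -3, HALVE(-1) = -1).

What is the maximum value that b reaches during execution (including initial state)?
4

Values of b at each step:
Initial: b = -1
After step 1: b = -1
After step 2: b = 4 ← maximum
After step 3: b = 4
After step 4: b = 2
After step 5: b = 1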